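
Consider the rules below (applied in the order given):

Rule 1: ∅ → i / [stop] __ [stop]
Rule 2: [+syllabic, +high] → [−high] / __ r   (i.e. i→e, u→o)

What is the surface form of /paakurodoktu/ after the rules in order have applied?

Rule 1 (stop-cluster i-epenthesis): /k/ and /t/ form a stop–stop cluster, so [i] is inserted between them. /paakurodoktu/ → paakurodokitu.
Rule 2 (pre-rhotic lowering): /u/ is a high vowel immediately before /r/, so it lowers to [o]. /paakurodokitu/ → paakorodokitu.

paakorodokitu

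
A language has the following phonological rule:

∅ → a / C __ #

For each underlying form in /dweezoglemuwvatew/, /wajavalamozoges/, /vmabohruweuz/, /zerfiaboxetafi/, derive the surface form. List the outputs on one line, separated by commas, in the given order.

dweezoglemuwvatewa, wajavalamozogesa, vmabohruweuza, zerfiaboxetafi

/dweezoglemuwvatew/: the form ends in the consonant /w/, so [a] is inserted word-finally. → [dweezoglemuwvatewa].
/wajavalamozoges/: the form ends in the consonant /s/, so [a] is inserted word-finally. → [wajavalamozogesa].
/vmabohruweuz/: the form ends in the consonant /z/, so [a] is inserted word-finally. → [vmabohruweuza].
/zerfiaboxetafi/: the rule's environment is not met; surfaces unchanged as [zerfiaboxetafi].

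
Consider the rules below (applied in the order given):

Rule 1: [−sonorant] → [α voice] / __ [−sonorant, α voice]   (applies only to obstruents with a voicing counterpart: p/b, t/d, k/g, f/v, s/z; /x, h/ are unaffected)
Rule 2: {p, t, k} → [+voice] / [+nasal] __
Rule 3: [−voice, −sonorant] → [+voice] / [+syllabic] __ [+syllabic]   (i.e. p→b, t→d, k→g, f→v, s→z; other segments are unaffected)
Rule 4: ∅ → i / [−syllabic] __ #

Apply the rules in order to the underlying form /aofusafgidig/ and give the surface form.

Rule 1 (regressive voicing assimilation): /f/ precedes the voiced obstruent /g/, so it voices to [v] by assimilation. /aofusafgidig/ → aofusavgidig.
Rule 2 (post-nasal voicing): no segment meets the environment; /aofusavgidig/ is unchanged.
Rule 3 (intervocalic voicing): /f/ is a voiceless obstruent between vowels /o/ and /u/, so it voices to [v]. /s/ is a voiceless obstruent between vowels /u/ and /a/, so it voices to [z]. /aofusavgidig/ → aovuzavgidig.
Rule 4 (final i-epenthesis): the form ends in the consonant /g/, so [i] is inserted word-finally. /aovuzavgidig/ → aovuzavgidigi.

aovuzavgidigi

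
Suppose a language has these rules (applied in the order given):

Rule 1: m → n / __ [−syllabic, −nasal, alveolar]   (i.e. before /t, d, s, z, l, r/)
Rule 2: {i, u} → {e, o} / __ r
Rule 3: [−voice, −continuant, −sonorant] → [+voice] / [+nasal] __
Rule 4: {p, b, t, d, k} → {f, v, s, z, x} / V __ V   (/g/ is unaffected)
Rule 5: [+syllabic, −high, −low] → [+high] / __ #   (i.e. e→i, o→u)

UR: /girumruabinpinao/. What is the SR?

gerunruavinbinau

Rule 1 (nasal place assimilation): /m/ precedes the alveolar consonant /r/, so it assimilates in place to [n]. /girumruabinpinao/ → girunruabinpinao.
Rule 2 (pre-rhotic lowering): /i/ is a high vowel immediately before /r/, so it lowers to [e]. /girunruabinpinao/ → gerunruabinpinao.
Rule 3 (post-nasal voicing): /p/ is a voiceless stop immediately after the nasal /n/, so it voices to [b]. /gerunruabinpinao/ → gerunruabinbinao.
Rule 4 (intervocalic spirantization): /b/ is a stop between vowels /a/ and /i/, so it spirantizes to the fricative [v]. /gerunruabinbinao/ → gerunruavinbinao.
Rule 5 (final vowel raising): /o/ is a mid vowel in word-final position, so it raises to [u]. /gerunruavinbinao/ → gerunruavinbinau.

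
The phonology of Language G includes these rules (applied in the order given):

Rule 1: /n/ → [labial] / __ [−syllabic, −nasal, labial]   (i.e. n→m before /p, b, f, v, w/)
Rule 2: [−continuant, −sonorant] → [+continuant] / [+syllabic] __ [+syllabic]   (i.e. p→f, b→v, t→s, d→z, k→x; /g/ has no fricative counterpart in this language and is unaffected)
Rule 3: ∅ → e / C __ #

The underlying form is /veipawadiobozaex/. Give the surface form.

veifawaziovozaexe

Rule 1 (nasal place assimilation): no segment meets the environment; /veipawadiobozaex/ is unchanged.
Rule 2 (intervocalic spirantization): /p/ is a stop between vowels /i/ and /a/, so it spirantizes to the fricative [f]. /d/ is a stop between vowels /a/ and /i/, so it spirantizes to the fricative [z]. /b/ is a stop between vowels /o/ and /o/, so it spirantizes to the fricative [v]. /veipawadiobozaex/ → veifawaziovozaex.
Rule 3 (final e-epenthesis): the form ends in the consonant /x/, so [e] is inserted word-finally. /veifawaziovozaex/ → veifawaziovozaexe.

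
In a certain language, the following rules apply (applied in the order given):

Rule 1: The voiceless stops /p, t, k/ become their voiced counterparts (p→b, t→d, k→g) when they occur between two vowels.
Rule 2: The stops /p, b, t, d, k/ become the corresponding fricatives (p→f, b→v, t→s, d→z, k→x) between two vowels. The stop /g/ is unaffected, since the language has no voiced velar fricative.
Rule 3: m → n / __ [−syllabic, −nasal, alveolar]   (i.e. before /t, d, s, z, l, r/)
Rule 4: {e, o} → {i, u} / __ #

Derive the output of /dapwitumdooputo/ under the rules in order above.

dapwizundoovuzu

Rule 1 (intervocalic voicing): /t/ is a voiceless stop between vowels /i/ and /u/, so it voices to [d]. /p/ is a voiceless stop between vowels /o/ and /u/, so it voices to [b]. /t/ is a voiceless stop between vowels /u/ and /o/, so it voices to [d]. /dapwitumdooputo/ → dapwidumdoobudo.
Rule 2 (intervocalic spirantization): /d/ is a stop between vowels /i/ and /u/, so it spirantizes to the fricative [z]. /b/ is a stop between vowels /o/ and /u/, so it spirantizes to the fricative [v]. /d/ is a stop between vowels /u/ and /o/, so it spirantizes to the fricative [z]. /dapwidumdoobudo/ → dapwizumdoovuzo.
Rule 3 (nasal place assimilation): /m/ precedes the alveolar consonant /d/, so it assimilates in place to [n]. /dapwizumdoovuzo/ → dapwizundoovuzo.
Rule 4 (final vowel raising): /o/ is a mid vowel in word-final position, so it raises to [u]. /dapwizundoovuzo/ → dapwizundoovuzu.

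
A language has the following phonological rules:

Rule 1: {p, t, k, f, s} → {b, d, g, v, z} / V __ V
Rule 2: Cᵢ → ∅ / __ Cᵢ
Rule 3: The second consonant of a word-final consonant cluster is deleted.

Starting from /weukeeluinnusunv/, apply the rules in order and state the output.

Rule 1 (intervocalic voicing): /k/ is a voiceless obstruent between vowels /u/ and /e/, so it voices to [g]. /s/ is a voiceless obstruent between vowels /u/ and /u/, so it voices to [z]. /weukeeluinnusunv/ → weugeeluinnuzunv.
Rule 2 (degemination): /nn/ is a geminate; the first /n/ deletes. /weugeeluinnuzunv/ → weugeeluinuzunv.
Rule 3 (final cluster simplification): /v/ is the second consonant of a word-final cluster /nv/, so it deletes. /weugeeluinuzunv/ → weugeeluinuzun.

weugeeluinuzun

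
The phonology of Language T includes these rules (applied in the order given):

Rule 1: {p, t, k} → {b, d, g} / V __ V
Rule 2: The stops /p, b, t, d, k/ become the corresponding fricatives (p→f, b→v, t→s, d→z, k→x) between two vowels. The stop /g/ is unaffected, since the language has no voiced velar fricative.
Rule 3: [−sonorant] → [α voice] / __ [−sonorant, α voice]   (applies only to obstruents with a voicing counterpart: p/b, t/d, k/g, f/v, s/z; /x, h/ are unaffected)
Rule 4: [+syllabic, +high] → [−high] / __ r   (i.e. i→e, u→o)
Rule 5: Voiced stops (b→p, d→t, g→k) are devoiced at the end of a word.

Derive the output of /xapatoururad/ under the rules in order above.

xavazoororat

Rule 1 (intervocalic voicing): /p/ is a voiceless stop between vowels /a/ and /a/, so it voices to [b]. /t/ is a voiceless stop between vowels /a/ and /o/, so it voices to [d]. /xapatoururad/ → xabadoururad.
Rule 2 (intervocalic spirantization): /b/ is a stop between vowels /a/ and /a/, so it spirantizes to the fricative [v]. /d/ is a stop between vowels /a/ and /o/, so it spirantizes to the fricative [z]. /xabadoururad/ → xavazoururad.
Rule 3 (regressive voicing assimilation): no segment meets the environment; /xavazoururad/ is unchanged.
Rule 4 (pre-rhotic lowering): /u/ is a high vowel immediately before /r/, so it lowers to [o]. /u/ is a high vowel immediately before /r/, so it lowers to [o]. /xavazoururad/ → xavazoororad.
Rule 5 (final devoicing): /d/ is a voiced stop in word-final position, so it devoices to [t]. /xavazoororad/ → xavazoororat.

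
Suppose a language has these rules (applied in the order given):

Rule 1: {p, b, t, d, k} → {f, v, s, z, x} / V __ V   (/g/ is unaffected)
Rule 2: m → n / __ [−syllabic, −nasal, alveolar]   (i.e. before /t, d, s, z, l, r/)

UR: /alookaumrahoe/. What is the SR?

alooxaunrahoe

Rule 1 (intervocalic spirantization): /k/ is a stop between vowels /o/ and /a/, so it spirantizes to the fricative [x]. /alookaumrahoe/ → alooxaumrahoe.
Rule 2 (nasal place assimilation): /m/ precedes the alveolar consonant /r/, so it assimilates in place to [n]. /alooxaumrahoe/ → alooxaunrahoe.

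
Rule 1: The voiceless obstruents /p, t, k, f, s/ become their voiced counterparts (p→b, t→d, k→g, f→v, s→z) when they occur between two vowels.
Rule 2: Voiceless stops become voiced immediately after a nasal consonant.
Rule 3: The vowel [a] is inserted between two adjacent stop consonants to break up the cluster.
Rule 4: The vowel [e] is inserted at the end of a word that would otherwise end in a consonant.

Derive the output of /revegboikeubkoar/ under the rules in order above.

Rule 1 (intervocalic voicing): /k/ is a voiceless obstruent between vowels /i/ and /e/, so it voices to [g]. /revegboikeubkoar/ → revegboigeubkoar.
Rule 2 (post-nasal voicing): no segment meets the environment; /revegboigeubkoar/ is unchanged.
Rule 3 (stop-cluster a-epenthesis): /g/ and /b/ form a stop–stop cluster, so [a] is inserted between them. /b/ and /k/ form a stop–stop cluster, so [a] is inserted between them. /revegboigeubkoar/ → revegaboigeubakoar.
Rule 4 (final e-epenthesis): the form ends in the consonant /r/, so [e] is inserted word-finally. /revegaboigeubakoar/ → revegaboigeubakoare.

revegaboigeubakoare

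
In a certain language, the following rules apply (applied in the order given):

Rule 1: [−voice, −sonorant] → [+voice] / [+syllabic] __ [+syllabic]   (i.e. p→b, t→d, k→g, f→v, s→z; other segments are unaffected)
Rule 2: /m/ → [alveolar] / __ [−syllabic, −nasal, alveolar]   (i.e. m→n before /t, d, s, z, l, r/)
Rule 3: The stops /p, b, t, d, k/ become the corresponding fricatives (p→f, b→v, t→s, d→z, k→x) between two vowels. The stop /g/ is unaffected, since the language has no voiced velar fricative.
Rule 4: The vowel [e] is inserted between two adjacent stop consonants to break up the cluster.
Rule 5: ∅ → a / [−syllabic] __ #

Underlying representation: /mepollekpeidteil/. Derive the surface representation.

mevollekepeideteila

Rule 1 (intervocalic voicing): /p/ is a voiceless obstruent between vowels /e/ and /o/, so it voices to [b]. /mepollekpeidteil/ → mebollekpeidteil.
Rule 2 (nasal place assimilation): no segment meets the environment; /mebollekpeidteil/ is unchanged.
Rule 3 (intervocalic spirantization): /b/ is a stop between vowels /e/ and /o/, so it spirantizes to the fricative [v]. /mebollekpeidteil/ → mevollekpeidteil.
Rule 4 (stop-cluster e-epenthesis): /k/ and /p/ form a stop–stop cluster, so [e] is inserted between them. /d/ and /t/ form a stop–stop cluster, so [e] is inserted between them. /mevollekpeidteil/ → mevollekepeideteil.
Rule 5 (final a-epenthesis): the form ends in the consonant /l/, so [a] is inserted word-finally. /mevollekepeideteil/ → mevollekepeideteila.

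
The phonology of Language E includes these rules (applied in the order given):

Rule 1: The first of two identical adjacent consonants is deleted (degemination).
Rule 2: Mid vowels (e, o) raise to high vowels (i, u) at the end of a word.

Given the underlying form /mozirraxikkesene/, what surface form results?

moziraxikeseni

Rule 1 (degemination): /rr/ is a geminate; the first /r/ deletes. /kk/ is a geminate; the first /k/ deletes. /mozirraxikkesene/ → moziraxikesene.
Rule 2 (final vowel raising): /e/ is a mid vowel in word-final position, so it raises to [i]. /moziraxikesene/ → moziraxikeseni.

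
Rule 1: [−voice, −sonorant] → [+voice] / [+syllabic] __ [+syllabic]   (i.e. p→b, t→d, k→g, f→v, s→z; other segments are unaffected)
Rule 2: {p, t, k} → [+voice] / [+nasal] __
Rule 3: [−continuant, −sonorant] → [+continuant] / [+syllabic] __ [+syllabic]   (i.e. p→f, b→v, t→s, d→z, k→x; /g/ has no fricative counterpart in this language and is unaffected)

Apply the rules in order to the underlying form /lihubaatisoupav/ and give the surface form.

lihuvaazizouvav

Rule 1 (intervocalic voicing): /t/ is a voiceless obstruent between vowels /a/ and /i/, so it voices to [d]. /s/ is a voiceless obstruent between vowels /i/ and /o/, so it voices to [z]. /p/ is a voiceless obstruent between vowels /u/ and /a/, so it voices to [b]. /lihubaatisoupav/ → lihubaadizoubav.
Rule 2 (post-nasal voicing): no segment meets the environment; /lihubaadizoubav/ is unchanged.
Rule 3 (intervocalic spirantization): /b/ is a stop between vowels /u/ and /a/, so it spirantizes to the fricative [v]. /d/ is a stop between vowels /a/ and /i/, so it spirantizes to the fricative [z]. /b/ is a stop between vowels /u/ and /a/, so it spirantizes to the fricative [v]. /lihubaadizoubav/ → lihuvaazizouvav.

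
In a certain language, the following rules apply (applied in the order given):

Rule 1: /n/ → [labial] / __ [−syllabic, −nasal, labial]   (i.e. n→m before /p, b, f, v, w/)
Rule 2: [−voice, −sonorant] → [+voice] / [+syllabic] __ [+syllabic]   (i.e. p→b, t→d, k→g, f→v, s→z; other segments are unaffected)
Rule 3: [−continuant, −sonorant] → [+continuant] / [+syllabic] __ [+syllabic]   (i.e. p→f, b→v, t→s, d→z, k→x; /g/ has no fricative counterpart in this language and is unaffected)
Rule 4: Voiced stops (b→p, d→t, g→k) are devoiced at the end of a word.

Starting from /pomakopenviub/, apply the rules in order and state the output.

Rule 1 (nasal place assimilation): /n/ precedes the labial consonant /v/, so it assimilates in place to [m]. /pomakopenviub/ → pomakopemviub.
Rule 2 (intervocalic voicing): /k/ is a voiceless obstruent between vowels /a/ and /o/, so it voices to [g]. /p/ is a voiceless obstruent between vowels /o/ and /e/, so it voices to [b]. /pomakopemviub/ → pomagobemviub.
Rule 3 (intervocalic spirantization): /b/ is a stop between vowels /o/ and /e/, so it spirantizes to the fricative [v]. /pomagobemviub/ → pomagovemviub.
Rule 4 (final devoicing): /b/ is a voiced stop in word-final position, so it devoices to [p]. /pomagovemviub/ → pomagovemviup.

pomagovemviup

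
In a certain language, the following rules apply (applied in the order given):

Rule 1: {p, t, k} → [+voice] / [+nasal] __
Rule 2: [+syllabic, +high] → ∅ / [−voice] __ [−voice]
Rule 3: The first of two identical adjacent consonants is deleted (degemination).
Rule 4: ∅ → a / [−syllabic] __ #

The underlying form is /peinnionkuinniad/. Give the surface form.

Rule 1 (post-nasal voicing): /k/ is a voiceless stop immediately after the nasal /n/, so it voices to [g]. /peinnionkuinniad/ → peinnionguinniad.
Rule 2 (high vowel syncope): no segment meets the environment; /peinnionguinniad/ is unchanged.
Rule 3 (degemination): /nn/ is a geminate; the first /n/ deletes. /nn/ is a geminate; the first /n/ deletes. /peinnionguinniad/ → peinionguiniad.
Rule 4 (final a-epenthesis): the form ends in the consonant /d/, so [a] is inserted word-finally. /peinionguiniad/ → peinionguiniada.

peinionguiniada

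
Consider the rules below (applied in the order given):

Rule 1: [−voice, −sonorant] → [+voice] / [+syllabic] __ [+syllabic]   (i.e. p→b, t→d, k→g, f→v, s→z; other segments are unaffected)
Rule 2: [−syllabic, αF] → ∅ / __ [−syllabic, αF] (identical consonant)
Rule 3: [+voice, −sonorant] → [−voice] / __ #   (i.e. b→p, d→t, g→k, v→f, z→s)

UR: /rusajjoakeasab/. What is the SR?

ruzajoageazap

Rule 1 (intervocalic voicing): /s/ is a voiceless obstruent between vowels /u/ and /a/, so it voices to [z]. /k/ is a voiceless obstruent between vowels /a/ and /e/, so it voices to [g]. /s/ is a voiceless obstruent between vowels /a/ and /a/, so it voices to [z]. /rusajjoakeasab/ → ruzajjoageazab.
Rule 2 (degemination): /jj/ is a geminate; the first /j/ deletes. /ruzajjoageazab/ → ruzajoageazab.
Rule 3 (final devoicing): /b/ is a voiced obstruent in word-final position, so it devoices to [p]. /ruzajoageazab/ → ruzajoageazap.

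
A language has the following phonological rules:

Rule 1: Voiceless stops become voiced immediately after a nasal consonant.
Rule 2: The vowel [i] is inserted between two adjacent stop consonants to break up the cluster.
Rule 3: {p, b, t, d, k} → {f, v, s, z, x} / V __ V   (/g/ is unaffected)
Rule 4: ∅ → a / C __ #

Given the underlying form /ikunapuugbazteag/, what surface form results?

Rule 1 (post-nasal voicing): no segment meets the environment; /ikunapuugbazteag/ is unchanged.
Rule 2 (stop-cluster i-epenthesis): /g/ and /b/ form a stop–stop cluster, so [i] is inserted between them. /ikunapuugbazteag/ → ikunapuugibazteag.
Rule 3 (intervocalic spirantization): /k/ is a stop between vowels /i/ and /u/, so it spirantizes to the fricative [x]. /p/ is a stop between vowels /a/ and /u/, so it spirantizes to the fricative [f]. /b/ is a stop between vowels /i/ and /a/, so it spirantizes to the fricative [v]. /ikunapuugibazteag/ → ixunafuugivazteag.
Rule 4 (final a-epenthesis): the form ends in the consonant /g/, so [a] is inserted word-finally. /ixunafuugivazteag/ → ixunafuugivazteaga.

ixunafuugivazteaga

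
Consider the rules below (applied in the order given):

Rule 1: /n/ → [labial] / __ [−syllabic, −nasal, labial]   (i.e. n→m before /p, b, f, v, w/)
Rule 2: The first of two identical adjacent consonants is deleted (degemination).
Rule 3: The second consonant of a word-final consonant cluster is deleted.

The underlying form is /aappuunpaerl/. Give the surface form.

aapuumpaer

Rule 1 (nasal place assimilation): /n/ precedes the labial consonant /p/, so it assimilates in place to [m]. /aappuunpaerl/ → aappuumpaerl.
Rule 2 (degemination): /pp/ is a geminate; the first /p/ deletes. /aappuumpaerl/ → aapuumpaerl.
Rule 3 (final cluster simplification): /l/ is the second consonant of a word-final cluster /rl/, so it deletes. /aapuumpaerl/ → aapuumpaer.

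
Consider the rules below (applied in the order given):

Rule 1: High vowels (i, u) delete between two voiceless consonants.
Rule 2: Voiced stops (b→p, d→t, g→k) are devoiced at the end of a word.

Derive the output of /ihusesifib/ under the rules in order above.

ihsesfip

Rule 1 (high vowel syncope): /u/ is a high vowel flanked by voiceless consonants /h/ and /s/, so it deletes. /i/ is a high vowel flanked by voiceless consonants /s/ and /f/, so it deletes. /ihusesifib/ → ihsesfib.
Rule 2 (final devoicing): /b/ is a voiced stop in word-final position, so it devoices to [p]. /ihsesfib/ → ihsesfip.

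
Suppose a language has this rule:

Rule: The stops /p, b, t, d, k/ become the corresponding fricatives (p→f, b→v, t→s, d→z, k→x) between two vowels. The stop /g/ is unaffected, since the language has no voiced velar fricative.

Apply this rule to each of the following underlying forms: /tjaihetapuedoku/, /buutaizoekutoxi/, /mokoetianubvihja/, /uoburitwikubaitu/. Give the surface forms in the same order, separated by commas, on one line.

/tjaihetapuedoku/: /t/ is a stop between vowels /e/ and /a/, so it spirantizes to the fricative [s]. /p/ is a stop between vowels /a/ and /u/, so it spirantizes to the fricative [f]. /d/ is a stop between vowels /e/ and /o/, so it spirantizes to the fricative [z]. /k/ is a stop between vowels /o/ and /u/, so it spirantizes to the fricative [x]. → [tjaihesafuezoxu].
/buutaizoekutoxi/: /t/ is a stop between vowels /u/ and /a/, so it spirantizes to the fricative [s]. /k/ is a stop between vowels /e/ and /u/, so it spirantizes to the fricative [x]. /t/ is a stop between vowels /u/ and /o/, so it spirantizes to the fricative [s]. → [buusaizoexusoxi].
/mokoetianubvihja/: /k/ is a stop between vowels /o/ and /o/, so it spirantizes to the fricative [x]. /t/ is a stop between vowels /e/ and /i/, so it spirantizes to the fricative [s]. → [moxoesianubvihja].
/uoburitwikubaitu/: /b/ is a stop between vowels /o/ and /u/, so it spirantizes to the fricative [v]. /k/ is a stop between vowels /i/ and /u/, so it spirantizes to the fricative [x]. /b/ is a stop between vowels /u/ and /a/, so it spirantizes to the fricative [v]. /t/ is a stop between vowels /i/ and /u/, so it spirantizes to the fricative [s]. → [uovuritwixuvaisu].

tjaihesafuezoxu, buusaizoexusoxi, moxoesianubvihja, uovuritwixuvaisu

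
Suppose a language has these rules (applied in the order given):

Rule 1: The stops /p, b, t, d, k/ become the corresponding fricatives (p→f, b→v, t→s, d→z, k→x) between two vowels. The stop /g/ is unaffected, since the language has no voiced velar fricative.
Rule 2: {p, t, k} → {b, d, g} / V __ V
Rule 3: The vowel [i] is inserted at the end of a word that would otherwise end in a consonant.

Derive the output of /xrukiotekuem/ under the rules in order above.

xruxiosexuemi

Rule 1 (intervocalic spirantization): /k/ is a stop between vowels /u/ and /i/, so it spirantizes to the fricative [x]. /t/ is a stop between vowels /o/ and /e/, so it spirantizes to the fricative [s]. /k/ is a stop between vowels /e/ and /u/, so it spirantizes to the fricative [x]. /xrukiotekuem/ → xruxiosexuem.
Rule 2 (intervocalic voicing): no segment meets the environment; /xruxiosexuem/ is unchanged.
Rule 3 (final i-epenthesis): the form ends in the consonant /m/, so [i] is inserted word-finally. /xruxiosexuem/ → xruxiosexuemi.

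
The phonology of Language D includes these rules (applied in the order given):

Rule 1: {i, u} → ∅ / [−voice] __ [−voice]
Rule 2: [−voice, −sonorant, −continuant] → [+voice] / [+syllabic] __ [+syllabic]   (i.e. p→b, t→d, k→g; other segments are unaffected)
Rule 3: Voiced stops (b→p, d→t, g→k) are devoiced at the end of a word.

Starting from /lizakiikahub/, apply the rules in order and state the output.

Rule 1 (high vowel syncope): no segment meets the environment; /lizakiikahub/ is unchanged.
Rule 2 (intervocalic voicing): /k/ is a voiceless stop between vowels /a/ and /i/, so it voices to [g]. /k/ is a voiceless stop between vowels /i/ and /a/, so it voices to [g]. /lizakiikahub/ → lizagiigahub.
Rule 3 (final devoicing): /b/ is a voiced stop in word-final position, so it devoices to [p]. /lizagiigahub/ → lizagiigahup.

lizagiigahup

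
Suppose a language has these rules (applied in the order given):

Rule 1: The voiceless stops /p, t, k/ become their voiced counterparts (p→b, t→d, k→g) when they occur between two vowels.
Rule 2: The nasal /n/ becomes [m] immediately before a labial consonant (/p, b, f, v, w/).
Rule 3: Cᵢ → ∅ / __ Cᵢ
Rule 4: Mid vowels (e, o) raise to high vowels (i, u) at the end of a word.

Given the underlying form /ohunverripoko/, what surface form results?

ohumveribogu

Rule 1 (intervocalic voicing): /p/ is a voiceless stop between vowels /i/ and /o/, so it voices to [b]. /k/ is a voiceless stop between vowels /o/ and /o/, so it voices to [g]. /ohunverripoko/ → ohunverribogo.
Rule 2 (nasal place assimilation): /n/ precedes the labial consonant /v/, so it assimilates in place to [m]. /ohunverribogo/ → ohumverribogo.
Rule 3 (degemination): /rr/ is a geminate; the first /r/ deletes. /ohumverribogo/ → ohumveribogo.
Rule 4 (final vowel raising): /o/ is a mid vowel in word-final position, so it raises to [u]. /ohumveribogo/ → ohumveribogu.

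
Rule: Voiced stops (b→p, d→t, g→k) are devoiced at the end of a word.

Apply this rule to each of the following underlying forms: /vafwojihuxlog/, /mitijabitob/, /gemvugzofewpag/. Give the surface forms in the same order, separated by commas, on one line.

/vafwojihuxlog/: /g/ is a voiced stop in word-final position, so it devoices to [k]. → [vafwojihuxlok].
/mitijabitob/: /b/ is a voiced stop in word-final position, so it devoices to [p]. → [mitijabitop].
/gemvugzofewpag/: /g/ is a voiced stop in word-final position, so it devoices to [k]. → [gemvugzofewpak].

vafwojihuxlok, mitijabitop, gemvugzofewpak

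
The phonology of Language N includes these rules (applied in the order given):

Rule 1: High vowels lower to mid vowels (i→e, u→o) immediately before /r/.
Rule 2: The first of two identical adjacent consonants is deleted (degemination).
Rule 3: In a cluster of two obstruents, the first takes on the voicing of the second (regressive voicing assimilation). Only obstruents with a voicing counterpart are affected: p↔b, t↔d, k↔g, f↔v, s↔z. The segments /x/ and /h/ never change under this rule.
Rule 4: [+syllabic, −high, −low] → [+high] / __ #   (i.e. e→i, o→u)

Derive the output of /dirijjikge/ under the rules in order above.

derijiggi

Rule 1 (pre-rhotic lowering): /i/ is a high vowel immediately before /r/, so it lowers to [e]. /dirijjikge/ → derijjikge.
Rule 2 (degemination): /jj/ is a geminate; the first /j/ deletes. /derijjikge/ → derijikge.
Rule 3 (regressive voicing assimilation): /k/ precedes the voiced obstruent /g/, so it voices to [g] by assimilation. /derijikge/ → derijigge.
Rule 4 (final vowel raising): /e/ is a mid vowel in word-final position, so it raises to [i]. /derijigge/ → derijiggi.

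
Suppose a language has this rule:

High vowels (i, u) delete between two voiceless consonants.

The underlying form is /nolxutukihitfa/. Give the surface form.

nolxtkhtfa

/u/ is a high vowel flanked by voiceless consonants /x/ and /t/, so it deletes.
/u/ is a high vowel flanked by voiceless consonants /t/ and /k/, so it deletes.
/i/ is a high vowel flanked by voiceless consonants /k/ and /h/, so it deletes.
/i/ is a high vowel flanked by voiceless consonants /h/ and /t/, so it deletes.
Surface form: [nolxtkhtfa].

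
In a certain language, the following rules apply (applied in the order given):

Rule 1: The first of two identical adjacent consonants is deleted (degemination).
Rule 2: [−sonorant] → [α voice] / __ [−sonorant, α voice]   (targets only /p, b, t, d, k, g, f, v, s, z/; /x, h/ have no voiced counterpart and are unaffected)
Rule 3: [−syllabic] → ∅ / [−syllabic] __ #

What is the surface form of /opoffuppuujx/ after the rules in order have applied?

Rule 1 (degemination): /ff/ is a geminate; the first /f/ deletes. /pp/ is a geminate; the first /p/ deletes. /opoffuppuujx/ → opofupuujx.
Rule 2 (regressive voicing assimilation): no segment meets the environment; /opofupuujx/ is unchanged.
Rule 3 (final cluster simplification): /x/ is the second consonant of a word-final cluster /jx/, so it deletes. /opofupuujx/ → opofupuuj.

opofupuuj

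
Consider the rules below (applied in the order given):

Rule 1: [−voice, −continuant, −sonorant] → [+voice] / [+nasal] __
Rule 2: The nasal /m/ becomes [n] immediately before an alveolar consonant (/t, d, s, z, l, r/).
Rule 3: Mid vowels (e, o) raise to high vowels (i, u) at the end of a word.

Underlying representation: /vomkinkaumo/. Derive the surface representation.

Rule 1 (post-nasal voicing): /k/ is a voiceless stop immediately after the nasal /m/, so it voices to [g]. /k/ is a voiceless stop immediately after the nasal /n/, so it voices to [g]. /vomkinkaumo/ → vomgingaumo.
Rule 2 (nasal place assimilation): no segment meets the environment; /vomgingaumo/ is unchanged.
Rule 3 (final vowel raising): /o/ is a mid vowel in word-final position, so it raises to [u]. /vomgingaumo/ → vomgingaumu.

vomgingaumu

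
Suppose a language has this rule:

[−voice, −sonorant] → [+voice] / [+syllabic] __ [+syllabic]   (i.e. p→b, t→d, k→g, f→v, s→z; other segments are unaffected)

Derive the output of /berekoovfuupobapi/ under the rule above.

beregoovfuubobabi

Scanning /berekoovfuupobapi/: /k/ is a voiceless obstruent between vowels /e/ and /o/, so it voices to [g]; /f/ at position 9 is not in the conditioning environment; /p/ is a voiceless obstruent between vowels /u/ and /o/, so it voices to [b]; /p/ is a voiceless obstruent between vowels /a/ and /i/, so it voices to [b].
Result: [beregoovfuubobabi].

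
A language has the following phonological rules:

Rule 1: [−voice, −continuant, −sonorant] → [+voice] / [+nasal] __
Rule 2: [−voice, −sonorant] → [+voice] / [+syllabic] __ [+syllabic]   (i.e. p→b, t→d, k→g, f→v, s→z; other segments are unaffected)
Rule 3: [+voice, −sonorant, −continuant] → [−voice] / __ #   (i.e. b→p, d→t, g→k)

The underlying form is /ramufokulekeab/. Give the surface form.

ramuvogulegeap

Rule 1 (post-nasal voicing): no segment meets the environment; /ramufokulekeab/ is unchanged.
Rule 2 (intervocalic voicing): /f/ is a voiceless obstruent between vowels /u/ and /o/, so it voices to [v]. /k/ is a voiceless obstruent between vowels /o/ and /u/, so it voices to [g]. /k/ is a voiceless obstruent between vowels /e/ and /e/, so it voices to [g]. /ramufokulekeab/ → ramuvogulegeab.
Rule 3 (final devoicing): /b/ is a voiced stop in word-final position, so it devoices to [p]. /ramuvogulegeab/ → ramuvogulegeap.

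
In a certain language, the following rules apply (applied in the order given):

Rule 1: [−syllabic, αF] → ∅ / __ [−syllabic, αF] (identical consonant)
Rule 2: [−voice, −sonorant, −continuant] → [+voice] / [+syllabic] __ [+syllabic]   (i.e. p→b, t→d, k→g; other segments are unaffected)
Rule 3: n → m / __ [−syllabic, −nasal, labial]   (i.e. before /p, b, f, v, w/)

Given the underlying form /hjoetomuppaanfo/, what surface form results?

hjoedomubaamfo

Rule 1 (degemination): /pp/ is a geminate; the first /p/ deletes. /hjoetomuppaanfo/ → hjoetomupaanfo.
Rule 2 (intervocalic voicing): /t/ is a voiceless stop between vowels /e/ and /o/, so it voices to [d]. /p/ is a voiceless stop between vowels /u/ and /a/, so it voices to [b]. /hjoetomupaanfo/ → hjoedomubaanfo.
Rule 3 (nasal place assimilation): /n/ precedes the labial consonant /f/, so it assimilates in place to [m]. /hjoedomubaanfo/ → hjoedomubaamfo.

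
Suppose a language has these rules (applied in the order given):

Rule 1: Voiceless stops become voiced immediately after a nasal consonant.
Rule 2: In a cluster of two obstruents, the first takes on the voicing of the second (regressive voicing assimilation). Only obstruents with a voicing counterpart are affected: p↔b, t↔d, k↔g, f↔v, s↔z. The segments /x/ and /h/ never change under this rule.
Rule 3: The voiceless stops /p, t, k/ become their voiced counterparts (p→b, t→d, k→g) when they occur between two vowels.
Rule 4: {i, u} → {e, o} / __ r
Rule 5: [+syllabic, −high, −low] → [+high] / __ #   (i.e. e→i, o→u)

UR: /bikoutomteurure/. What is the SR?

Rule 1 (post-nasal voicing): /t/ is a voiceless stop immediately after the nasal /m/, so it voices to [d]. /bikoutomteurure/ → bikoutomdeurure.
Rule 2 (regressive voicing assimilation): no segment meets the environment; /bikoutomdeurure/ is unchanged.
Rule 3 (intervocalic voicing): /k/ is a voiceless stop between vowels /i/ and /o/, so it voices to [g]. /t/ is a voiceless stop between vowels /u/ and /o/, so it voices to [d]. /bikoutomdeurure/ → bigoudomdeurure.
Rule 4 (pre-rhotic lowering): /u/ is a high vowel immediately before /r/, so it lowers to [o]. /u/ is a high vowel immediately before /r/, so it lowers to [o]. /bigoudomdeurure/ → bigoudomdeorore.
Rule 5 (final vowel raising): /e/ is a mid vowel in word-final position, so it raises to [i]. /bigoudomdeorore/ → bigoudomdeorori.

bigoudomdeorori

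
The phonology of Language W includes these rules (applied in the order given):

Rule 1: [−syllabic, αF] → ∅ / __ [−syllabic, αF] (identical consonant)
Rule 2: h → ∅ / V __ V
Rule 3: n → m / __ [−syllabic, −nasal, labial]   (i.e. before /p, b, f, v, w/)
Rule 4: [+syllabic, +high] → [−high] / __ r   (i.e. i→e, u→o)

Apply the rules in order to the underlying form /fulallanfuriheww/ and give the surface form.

fulalamforiew

Rule 1 (degemination): /ll/ is a geminate; the first /l/ deletes. /ww/ is a geminate; the first /w/ deletes. /fulallanfuriheww/ → fulalanfurihew.
Rule 2 (intervocalic h-deletion): /h/ occurs between vowels /i/ and /e/, so it deletes. /fulalanfurihew/ → fulalanfuriew.
Rule 3 (nasal place assimilation): /n/ precedes the labial consonant /f/, so it assimilates in place to [m]. /fulalanfuriew/ → fulalamfuriew.
Rule 4 (pre-rhotic lowering): /u/ is a high vowel immediately before /r/, so it lowers to [o]. /fulalamfuriew/ → fulalamforiew.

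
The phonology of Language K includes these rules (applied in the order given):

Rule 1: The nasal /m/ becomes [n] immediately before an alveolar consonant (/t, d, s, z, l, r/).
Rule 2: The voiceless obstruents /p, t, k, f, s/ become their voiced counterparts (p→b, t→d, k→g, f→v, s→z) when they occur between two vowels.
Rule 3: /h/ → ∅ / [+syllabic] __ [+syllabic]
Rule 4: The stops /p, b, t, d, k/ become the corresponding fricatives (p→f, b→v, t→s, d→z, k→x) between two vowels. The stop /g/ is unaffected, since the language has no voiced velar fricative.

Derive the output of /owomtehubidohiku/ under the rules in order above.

Rule 1 (nasal place assimilation): /m/ precedes the alveolar consonant /t/, so it assimilates in place to [n]. /owomtehubidohiku/ → owontehubidohiku.
Rule 2 (intervocalic voicing): /k/ is a voiceless obstruent between vowels /i/ and /u/, so it voices to [g]. /owontehubidohiku/ → owontehubidohigu.
Rule 3 (intervocalic h-deletion): /h/ occurs between vowels /e/ and /u/, so it deletes. /h/ occurs between vowels /o/ and /i/, so it deletes. /owontehubidohigu/ → owonteubidoigu.
Rule 4 (intervocalic spirantization): /b/ is a stop between vowels /u/ and /i/, so it spirantizes to the fricative [v]. /d/ is a stop between vowels /i/ and /o/, so it spirantizes to the fricative [z]. /owonteubidoigu/ → owonteuvizoigu.

owonteuvizoigu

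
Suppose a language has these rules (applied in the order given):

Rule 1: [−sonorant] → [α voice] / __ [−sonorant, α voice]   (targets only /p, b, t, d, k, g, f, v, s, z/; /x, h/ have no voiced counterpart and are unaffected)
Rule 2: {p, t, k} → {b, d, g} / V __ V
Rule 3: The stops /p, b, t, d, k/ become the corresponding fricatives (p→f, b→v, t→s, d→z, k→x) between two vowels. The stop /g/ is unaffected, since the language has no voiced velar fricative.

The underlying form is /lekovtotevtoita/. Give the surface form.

legoftozeftoiza

Rule 1 (regressive voicing assimilation): /v/ precedes the voiceless obstruent /t/, so it devoices to [f] by assimilation. /v/ precedes the voiceless obstruent /t/, so it devoices to [f] by assimilation. /lekovtotevtoita/ → lekoftoteftoita.
Rule 2 (intervocalic voicing): /k/ is a voiceless stop between vowels /e/ and /o/, so it voices to [g]. /t/ is a voiceless stop between vowels /o/ and /e/, so it voices to [d]. /t/ is a voiceless stop between vowels /i/ and /a/, so it voices to [d]. /lekoftoteftoita/ → legoftodeftoida.
Rule 3 (intervocalic spirantization): /d/ is a stop between vowels /o/ and /e/, so it spirantizes to the fricative [z]. /d/ is a stop between vowels /i/ and /a/, so it spirantizes to the fricative [z]. /legoftodeftoida/ → legoftozeftoiza.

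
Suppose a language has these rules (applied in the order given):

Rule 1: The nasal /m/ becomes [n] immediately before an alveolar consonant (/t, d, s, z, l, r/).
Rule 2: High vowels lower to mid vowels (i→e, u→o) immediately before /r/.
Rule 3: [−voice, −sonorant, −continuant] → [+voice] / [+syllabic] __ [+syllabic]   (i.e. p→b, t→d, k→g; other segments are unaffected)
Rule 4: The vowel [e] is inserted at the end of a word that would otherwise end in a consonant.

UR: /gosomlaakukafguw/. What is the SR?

gosonlaagugafguwe

Rule 1 (nasal place assimilation): /m/ precedes the alveolar consonant /l/, so it assimilates in place to [n]. /gosomlaakukafguw/ → gosonlaakukafguw.
Rule 2 (pre-rhotic lowering): no segment meets the environment; /gosonlaakukafguw/ is unchanged.
Rule 3 (intervocalic voicing): /k/ is a voiceless stop between vowels /a/ and /u/, so it voices to [g]. /k/ is a voiceless stop between vowels /u/ and /a/, so it voices to [g]. /gosonlaakukafguw/ → gosonlaagugafguw.
Rule 4 (final e-epenthesis): the form ends in the consonant /w/, so [e] is inserted word-finally. /gosonlaagugafguw/ → gosonlaagugafguwe.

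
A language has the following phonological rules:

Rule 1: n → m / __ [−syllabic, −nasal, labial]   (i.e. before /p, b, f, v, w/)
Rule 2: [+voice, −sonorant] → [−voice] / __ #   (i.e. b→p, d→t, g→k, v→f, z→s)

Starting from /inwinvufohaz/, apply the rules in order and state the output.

imwimvufohas

Rule 1 (nasal place assimilation): /n/ precedes the labial consonant /w/, so it assimilates in place to [m]. /n/ precedes the labial consonant /v/, so it assimilates in place to [m]. /inwinvufohaz/ → imwimvufohaz.
Rule 2 (final devoicing): /z/ is a voiced obstruent in word-final position, so it devoices to [s]. /imwimvufohaz/ → imwimvufohas.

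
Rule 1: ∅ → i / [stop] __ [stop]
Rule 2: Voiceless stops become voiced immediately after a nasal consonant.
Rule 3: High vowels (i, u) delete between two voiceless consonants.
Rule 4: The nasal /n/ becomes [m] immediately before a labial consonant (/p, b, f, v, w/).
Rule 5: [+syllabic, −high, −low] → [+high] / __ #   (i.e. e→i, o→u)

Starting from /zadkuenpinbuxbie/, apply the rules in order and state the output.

zadikuembimbuxbii

Rule 1 (stop-cluster i-epenthesis): /d/ and /k/ form a stop–stop cluster, so [i] is inserted between them. /zadkuenpinbuxbie/ → zadikuenpinbuxbie.
Rule 2 (post-nasal voicing): /p/ is a voiceless stop immediately after the nasal /n/, so it voices to [b]. /zadikuenpinbuxbie/ → zadikuenbinbuxbie.
Rule 3 (high vowel syncope): no segment meets the environment; /zadikuenbinbuxbie/ is unchanged.
Rule 4 (nasal place assimilation): /n/ precedes the labial consonant /b/, so it assimilates in place to [m]. /n/ precedes the labial consonant /b/, so it assimilates in place to [m]. /zadikuenbinbuxbie/ → zadikuembimbuxbie.
Rule 5 (final vowel raising): /e/ is a mid vowel in word-final position, so it raises to [i]. /zadikuembimbuxbie/ → zadikuembimbuxbii.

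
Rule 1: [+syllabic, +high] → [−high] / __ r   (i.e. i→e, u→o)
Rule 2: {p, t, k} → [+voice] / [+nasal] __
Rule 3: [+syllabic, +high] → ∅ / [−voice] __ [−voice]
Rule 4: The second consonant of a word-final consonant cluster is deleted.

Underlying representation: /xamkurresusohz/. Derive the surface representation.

xamgorressoh

Rule 1 (pre-rhotic lowering): /u/ is a high vowel immediately before /r/, so it lowers to [o]. /xamkurresusohz/ → xamkorresusohz.
Rule 2 (post-nasal voicing): /k/ is a voiceless stop immediately after the nasal /m/, so it voices to [g]. /xamkorresusohz/ → xamgorresusohz.
Rule 3 (high vowel syncope): /u/ is a high vowel flanked by voiceless consonants /s/ and /s/, so it deletes. /xamgorresusohz/ → xamgorressohz.
Rule 4 (final cluster simplification): /z/ is the second consonant of a word-final cluster /hz/, so it deletes. /xamgorressohz/ → xamgorressoh.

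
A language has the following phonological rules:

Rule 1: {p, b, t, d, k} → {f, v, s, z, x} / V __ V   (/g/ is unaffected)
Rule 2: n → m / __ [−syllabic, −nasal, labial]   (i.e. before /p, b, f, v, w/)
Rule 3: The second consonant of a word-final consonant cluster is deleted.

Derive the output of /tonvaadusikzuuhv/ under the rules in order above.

tomvaazusikzuuh

Rule 1 (intervocalic spirantization): /d/ is a stop between vowels /a/ and /u/, so it spirantizes to the fricative [z]. /tonvaadusikzuuhv/ → tonvaazusikzuuhv.
Rule 2 (nasal place assimilation): /n/ precedes the labial consonant /v/, so it assimilates in place to [m]. /tonvaazusikzuuhv/ → tomvaazusikzuuhv.
Rule 3 (final cluster simplification): /v/ is the second consonant of a word-final cluster /hv/, so it deletes. /tomvaazusikzuuhv/ → tomvaazusikzuuh.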